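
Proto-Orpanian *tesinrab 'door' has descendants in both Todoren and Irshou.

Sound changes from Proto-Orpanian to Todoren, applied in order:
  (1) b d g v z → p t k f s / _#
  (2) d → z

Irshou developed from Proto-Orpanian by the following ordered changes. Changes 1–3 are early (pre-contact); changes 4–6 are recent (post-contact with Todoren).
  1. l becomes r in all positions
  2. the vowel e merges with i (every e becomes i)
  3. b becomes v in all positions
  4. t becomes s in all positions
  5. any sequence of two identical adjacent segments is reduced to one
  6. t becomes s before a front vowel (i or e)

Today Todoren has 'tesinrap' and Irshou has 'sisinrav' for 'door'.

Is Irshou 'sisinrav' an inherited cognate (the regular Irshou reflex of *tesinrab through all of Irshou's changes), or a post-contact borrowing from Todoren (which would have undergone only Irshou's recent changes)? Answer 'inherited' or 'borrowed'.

If inherited, *tesinrab would pass through all of Irshou's changes:
Irshou: *tesinrab > tisinrab > tisinrav > sisinrav  (by vowel merger, unconditioned shift, unconditioned shift)
If borrowed from Todoren 'tesinrap' after the early changes, it would undergo only the recent ones:
  rule 4 (unconditioned shift): tesinrap → sesinrap
  rule 5 (degemination): no change (sesinrap)
  rule 6 (palatalisation): no change (sesinrap)
  ⇒ as a loan: sesinrap
Irshou 'sisinrav' matches the inherited outcome exactly, so it is an inherited cognate, not a loan.

inherited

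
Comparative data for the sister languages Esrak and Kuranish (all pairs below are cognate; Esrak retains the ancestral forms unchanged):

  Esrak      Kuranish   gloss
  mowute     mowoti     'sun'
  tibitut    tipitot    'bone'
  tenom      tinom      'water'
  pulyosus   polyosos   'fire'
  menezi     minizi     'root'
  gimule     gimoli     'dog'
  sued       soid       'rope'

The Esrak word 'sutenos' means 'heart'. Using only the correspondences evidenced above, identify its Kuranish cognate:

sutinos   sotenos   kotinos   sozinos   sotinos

mowute ~ mowoti, tibitut ~ tipitot — Esrak u corresponds to Kuranish o after a consonant, before a consonant other than r, m, n, p, b, f, v.
tenom ~ tinom, menezi ~ minizi — Esrak e corresponds to Kuranish i after a consonant, before a nasal.
Applying these to Esrak 'sutenos':
  sutenos → sotenos   (u→o after a consonant, before a consonant other than r, m, n, p, b, f, v)
  sotenos → sotinos   (e→i after a consonant, before a nasal)
So the Kuranish cognate is 'sotinos'.

sotinos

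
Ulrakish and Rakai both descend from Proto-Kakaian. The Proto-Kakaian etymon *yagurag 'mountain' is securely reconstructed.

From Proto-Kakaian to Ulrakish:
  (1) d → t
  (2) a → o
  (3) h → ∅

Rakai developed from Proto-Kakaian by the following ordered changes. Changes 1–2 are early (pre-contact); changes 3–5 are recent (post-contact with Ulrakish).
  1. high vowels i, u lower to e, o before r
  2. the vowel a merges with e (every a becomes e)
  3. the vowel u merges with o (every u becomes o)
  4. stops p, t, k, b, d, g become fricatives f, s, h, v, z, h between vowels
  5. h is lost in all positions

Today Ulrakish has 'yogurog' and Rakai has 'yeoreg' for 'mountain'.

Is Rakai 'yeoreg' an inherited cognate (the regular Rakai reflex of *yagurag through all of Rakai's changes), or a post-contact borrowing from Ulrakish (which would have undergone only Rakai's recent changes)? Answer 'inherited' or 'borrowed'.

If inherited, *yagurag would pass through all of Rakai's changes:
Rakai: start from *yagurag.
  rule 1 (pre-rhotic lowering): yagurag → yagorag
  rule 2 (vowel merger): yagorag → yegoreg
  rule 3: no change — yegoreg
  rule 4 (intervocalic lenition): yegoreg → yehoreg
  rule 5 (h-loss): yehoreg → yeoreg
  ⇒ Rakai yeoreg
If borrowed from Ulrakish 'yogurog' after the early changes, it would undergo only the recent ones:
  rule 3 (vowel merger): yogurog → yogorog
  rule 4 (intervocalic lenition): yogorog → yohorog
  rule 5 (h-loss): yohorog → yoorog
  ⇒ as a loan: yoorog
Rakai 'yeoreg' matches the inherited outcome exactly, so it is an inherited cognate, not a loan.

inherited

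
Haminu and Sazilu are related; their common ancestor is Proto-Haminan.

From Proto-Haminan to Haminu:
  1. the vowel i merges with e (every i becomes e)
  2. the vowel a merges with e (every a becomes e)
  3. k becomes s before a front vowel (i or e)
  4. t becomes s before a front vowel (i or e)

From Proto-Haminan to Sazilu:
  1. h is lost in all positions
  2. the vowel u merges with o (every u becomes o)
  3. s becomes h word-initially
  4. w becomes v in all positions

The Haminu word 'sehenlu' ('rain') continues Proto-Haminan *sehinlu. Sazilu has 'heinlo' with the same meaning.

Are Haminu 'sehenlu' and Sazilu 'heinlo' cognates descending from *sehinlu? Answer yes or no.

yes

Derive the expected Sazilu reflex of *sehinlu:
Sazilu: start from *sehinlu.
  rule 1 (h-loss): sehinlu → seinlu
  rule 2 (vowel merger): seinlu → seinlo
  rule 3 (debuccalisation): seinlo → heinlo
  rule 4: no change — heinlo
  ⇒ Sazilu heinlo
Sazilu 'heinlo' matches the regular reflex exactly, so the pair is cognate.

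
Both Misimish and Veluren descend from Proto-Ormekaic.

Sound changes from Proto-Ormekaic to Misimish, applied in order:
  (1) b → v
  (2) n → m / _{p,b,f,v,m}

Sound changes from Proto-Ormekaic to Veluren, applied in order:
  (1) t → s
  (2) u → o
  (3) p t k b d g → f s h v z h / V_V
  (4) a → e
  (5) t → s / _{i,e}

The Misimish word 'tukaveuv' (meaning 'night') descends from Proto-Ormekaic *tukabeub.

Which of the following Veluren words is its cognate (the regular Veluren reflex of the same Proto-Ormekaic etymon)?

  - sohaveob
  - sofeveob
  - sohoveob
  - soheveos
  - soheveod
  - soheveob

Veluren: start from *tukabeub.
  rule 1 (unconditioned shift): tukabeub → sukabeub
  rule 2 (vowel merger): sukabeub → sokabeob
  rule 3 (intervocalic lenition): sokabeob → sohaveob
  rule 4 (vowel merger): sohaveob → soheveob
  rule 5: no change — soheveob
  ⇒ Veluren soheveob

soheveob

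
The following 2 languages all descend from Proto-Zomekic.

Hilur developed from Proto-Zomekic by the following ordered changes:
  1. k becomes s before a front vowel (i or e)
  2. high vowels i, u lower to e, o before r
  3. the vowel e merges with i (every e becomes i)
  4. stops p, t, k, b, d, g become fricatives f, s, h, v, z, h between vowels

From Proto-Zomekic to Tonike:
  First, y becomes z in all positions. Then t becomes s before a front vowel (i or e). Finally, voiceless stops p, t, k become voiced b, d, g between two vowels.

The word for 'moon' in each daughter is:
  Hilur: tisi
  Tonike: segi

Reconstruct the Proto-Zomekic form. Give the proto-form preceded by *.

Position 2: Hilur has i, Tonike has e. Tonike preserves e here (none of its changes turn any other segment into e), so the proto-segment is *e.
Position 3: Hilur has s, Tonike has g. Taking the neighbouring segments as reconstructed: Hilur s could go back to *t or *k or *s; Tonike g could go back to *k or *g — the one source consistent with every daughter is *k.
Continuing position by position gives *teki; check it forward:
Hilur: start from *teki.
  rule 1 (palatalisation): teki → tesi
  rule 2: no change — tesi
  rule 3 (vowel merger): tesi → tisi
  rule 4: no change — tisi
  ⇒ Hilur tisi
Tonike: start from *teki.
  rule 1: no change — teki
  rule 2 (palatalisation): teki → seki
  rule 3 (intervocalic voicing): seki → segi
  ⇒ Tonike segi
Only *teki yields all of Hilur tisi, Tonike segi.

*teki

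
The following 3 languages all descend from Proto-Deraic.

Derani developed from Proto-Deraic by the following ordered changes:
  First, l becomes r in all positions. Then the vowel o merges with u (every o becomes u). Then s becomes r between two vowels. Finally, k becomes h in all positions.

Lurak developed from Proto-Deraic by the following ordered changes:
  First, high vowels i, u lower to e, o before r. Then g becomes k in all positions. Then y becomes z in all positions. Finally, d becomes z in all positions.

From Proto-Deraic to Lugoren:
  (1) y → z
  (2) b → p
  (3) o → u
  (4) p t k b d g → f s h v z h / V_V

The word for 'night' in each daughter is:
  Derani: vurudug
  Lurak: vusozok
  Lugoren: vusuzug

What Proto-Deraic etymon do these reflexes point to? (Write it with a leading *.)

Position 5: Derani has d, Lurak has z, Lugoren has z. Derani preserves d here (none of its changes turn any other segment into d), so the proto-segment is *d.
Position 4: Derani has u, Lurak has o, Lugoren has u. Taking the neighbouring segments as reconstructed: Derani u could go back to *o or *u; Lurak o can only go back to *o; Lugoren u could go back to *o or *u — the one source consistent with every daughter is *o.
Position 3: Derani has r, Lurak has s, Lugoren has s. Lurak preserves s here (none of its changes turn any other segment into s), so the proto-segment is *s.
This points to *vusodog. Verify forward in each daughter:
Derani: start from *vusodog.
  rule 1: no change — vusodog
  rule 2 (vowel merger): vusodog → vusudug
  rule 3 (rhotacism): vusudug → vurudug
  rule 4: no change — vurudug
  ⇒ Derani vurudug
Lurak: *vusodog > vusodok > vusozok  (by unconditioned shift, unconditioned shift)
Lugoren: *vusodog
  vusodog (rule 1 does not apply)
  vusodog (rule 2 does not apply)
  vusodog → vusudug   [vowel merger]
  vusudug → vusuzug   [intervocalic lenition]
  giving Lugoren vusuzug.
No other proto-form is consistent with every reflex, so the reconstruction is *vusodog.

*vusodog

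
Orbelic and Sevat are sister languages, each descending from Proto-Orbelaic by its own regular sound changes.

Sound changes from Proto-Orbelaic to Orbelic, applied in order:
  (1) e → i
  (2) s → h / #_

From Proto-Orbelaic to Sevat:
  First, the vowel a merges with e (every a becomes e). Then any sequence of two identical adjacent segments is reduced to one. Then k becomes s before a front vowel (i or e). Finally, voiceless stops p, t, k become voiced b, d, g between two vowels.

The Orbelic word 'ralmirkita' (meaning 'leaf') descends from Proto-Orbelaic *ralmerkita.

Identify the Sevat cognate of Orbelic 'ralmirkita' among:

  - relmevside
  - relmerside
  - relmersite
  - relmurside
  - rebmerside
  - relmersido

relmerside

Sevat: *ralmerkita
  ralmerkita → relmerkite   [vowel merger]
  relmerkite (rule 2 does not apply)
  relmerkite → relmersite   [palatalisation]
  relmersite → relmerside   [intervocalic voicing]
  giving Sevat relmerside.
Only 'relmerside' matches the regular Sevat development of *ralmerkita.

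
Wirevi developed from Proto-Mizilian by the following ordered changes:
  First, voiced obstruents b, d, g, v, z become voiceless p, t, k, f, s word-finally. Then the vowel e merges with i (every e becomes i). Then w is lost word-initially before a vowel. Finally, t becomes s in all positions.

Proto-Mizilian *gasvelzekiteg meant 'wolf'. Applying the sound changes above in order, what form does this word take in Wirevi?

Wirevi: *gasvelzekiteg
  gasvelzekiteg → gasvelzekitek   [final devoicing]
  gasvelzekitek → gasvilzikitik   [vowel merger]
  gasvilzikitik (rule 3 does not apply)
  gasvilzikitik → gasvilzikisik   [unconditioned shift]
  giving Wirevi gasvilzikisik.

gasvilzikisik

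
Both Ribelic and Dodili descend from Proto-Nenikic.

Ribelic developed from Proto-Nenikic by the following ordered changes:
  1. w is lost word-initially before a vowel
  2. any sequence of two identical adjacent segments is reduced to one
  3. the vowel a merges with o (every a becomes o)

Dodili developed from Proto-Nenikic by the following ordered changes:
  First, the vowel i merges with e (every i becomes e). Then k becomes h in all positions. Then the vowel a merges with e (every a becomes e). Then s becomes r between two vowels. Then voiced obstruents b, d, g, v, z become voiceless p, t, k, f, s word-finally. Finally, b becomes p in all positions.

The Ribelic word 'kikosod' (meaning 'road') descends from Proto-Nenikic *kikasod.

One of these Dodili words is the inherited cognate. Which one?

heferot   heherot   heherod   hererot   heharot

heherot

Dodili: *kikasod > kekasod > hehasod > hehesod > heherod > heherot  (by vowel merger, unconditioned shift, vowel merger, rhotacism, final devoicing)
Only 'heherot' matches the regular Dodili development of *kikasod.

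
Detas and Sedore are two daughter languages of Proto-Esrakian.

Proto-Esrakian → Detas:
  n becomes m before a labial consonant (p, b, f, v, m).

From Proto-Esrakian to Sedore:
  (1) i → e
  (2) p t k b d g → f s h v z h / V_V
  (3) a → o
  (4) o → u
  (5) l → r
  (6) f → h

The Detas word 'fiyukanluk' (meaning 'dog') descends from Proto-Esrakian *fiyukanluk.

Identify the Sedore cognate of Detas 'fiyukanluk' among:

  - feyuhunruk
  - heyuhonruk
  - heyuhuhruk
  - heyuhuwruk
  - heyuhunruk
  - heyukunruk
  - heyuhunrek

heyuhunruk

Sedore: *fiyukanluk
  fiyukanluk → feyukanluk   [vowel merger]
  feyukanluk → feyuhanluk   [intervocalic lenition]
  feyuhanluk → feyuhonluk   [vowel merger]
  feyuhonluk → feyuhunluk   [vowel merger]
  feyuhunluk → feyuhunruk   [unconditioned shift]
  feyuhunruk → heyuhunruk   [unconditioned shift]
  giving Sedore heyuhunruk.
The other candidates each miss or misapply at least one Sedore change.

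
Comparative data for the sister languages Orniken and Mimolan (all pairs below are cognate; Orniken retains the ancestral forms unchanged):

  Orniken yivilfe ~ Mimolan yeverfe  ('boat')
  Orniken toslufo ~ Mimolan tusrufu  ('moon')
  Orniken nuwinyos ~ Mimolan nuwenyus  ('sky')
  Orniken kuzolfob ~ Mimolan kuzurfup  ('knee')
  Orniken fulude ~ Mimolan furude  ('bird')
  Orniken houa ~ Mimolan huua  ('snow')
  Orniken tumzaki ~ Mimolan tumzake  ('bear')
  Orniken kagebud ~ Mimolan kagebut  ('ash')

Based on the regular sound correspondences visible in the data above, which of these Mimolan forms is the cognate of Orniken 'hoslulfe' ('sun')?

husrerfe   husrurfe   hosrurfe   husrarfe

toslufo ~ tusrufu, nuwinyos ~ nuwenyus — Orniken o corresponds to Mimolan u after a consonant, before a consonant other than r, m, n, p, b, f, v.
toslufo ~ tusrufu — Orniken l corresponds to Mimolan r after a consonant, before a back vowel.
yivilfe ~ yeverfe, kuzolfob ~ kuzurfup — Orniken l corresponds to Mimolan r after a vowel, before a labial obstruent.
Applying these to Orniken 'hoslulfe':
  hoslulfe → huslulfe   (o→u after a consonant, before a consonant other than r, m, n, p, b, f, v)
  huslulfe → husrulfe   (l→r after a consonant, before a back vowel)
  husrulfe → husrurfe   (l→r after a vowel, before a labial obstruent)
So the Mimolan cognate is 'husrurfe'.

husrurfe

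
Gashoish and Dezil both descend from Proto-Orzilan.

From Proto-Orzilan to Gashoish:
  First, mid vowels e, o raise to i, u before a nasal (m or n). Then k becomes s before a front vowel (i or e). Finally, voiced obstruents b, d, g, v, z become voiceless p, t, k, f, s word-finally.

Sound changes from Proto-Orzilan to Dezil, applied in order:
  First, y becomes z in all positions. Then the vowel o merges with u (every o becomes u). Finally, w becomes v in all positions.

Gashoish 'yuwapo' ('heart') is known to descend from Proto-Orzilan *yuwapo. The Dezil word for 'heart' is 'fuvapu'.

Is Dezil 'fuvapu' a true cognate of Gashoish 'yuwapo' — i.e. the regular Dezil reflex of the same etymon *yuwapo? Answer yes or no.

no

Derive the expected Dezil reflex of *yuwapo:
Dezil: *yuwapo > zuwapo > zuwapu > zuvapu  (by unconditioned shift, vowel merger, unconditioned shift)
The regular Dezil reflex would be 'zuvapu', but the attested form is 'fuvapu'. The correspondence is irregular, so they are not cognates (the Dezil form has a different source).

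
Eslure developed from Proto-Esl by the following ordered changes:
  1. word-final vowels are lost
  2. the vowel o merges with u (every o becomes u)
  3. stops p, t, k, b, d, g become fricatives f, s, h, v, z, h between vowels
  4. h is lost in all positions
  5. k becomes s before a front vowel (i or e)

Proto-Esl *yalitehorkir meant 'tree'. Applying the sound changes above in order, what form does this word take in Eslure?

yaliseursir

Eslure: *yalitehorkir > yalitehurkir > yalisehurkir > yaliseurkir > yaliseursir  (by vowel merger, intervocalic lenition, h-loss, palatalisation)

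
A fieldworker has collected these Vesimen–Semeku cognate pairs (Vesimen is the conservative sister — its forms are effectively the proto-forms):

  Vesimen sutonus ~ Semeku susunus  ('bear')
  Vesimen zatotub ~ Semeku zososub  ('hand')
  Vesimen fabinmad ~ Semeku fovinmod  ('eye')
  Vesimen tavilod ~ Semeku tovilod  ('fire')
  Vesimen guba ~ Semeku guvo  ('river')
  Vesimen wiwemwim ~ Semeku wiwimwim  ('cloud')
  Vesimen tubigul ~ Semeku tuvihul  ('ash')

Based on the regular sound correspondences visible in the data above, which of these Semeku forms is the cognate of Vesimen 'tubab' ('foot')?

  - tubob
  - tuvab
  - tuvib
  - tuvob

tuvob

guba ~ guvo — Vesimen b corresponds to Semeku v between vowels (before a back vowel).
fabinmad ~ fovinmod — Vesimen a corresponds to Semeku o after a consonant, before a labial obstruent.
Applying these to Vesimen 'tubab':
  tubab → tuvab   (b→v between vowels (before a back vowel))
  tuvab → tuvob   (a→o after a consonant, before a labial obstruent)
So the Semeku cognate is 'tuvob'.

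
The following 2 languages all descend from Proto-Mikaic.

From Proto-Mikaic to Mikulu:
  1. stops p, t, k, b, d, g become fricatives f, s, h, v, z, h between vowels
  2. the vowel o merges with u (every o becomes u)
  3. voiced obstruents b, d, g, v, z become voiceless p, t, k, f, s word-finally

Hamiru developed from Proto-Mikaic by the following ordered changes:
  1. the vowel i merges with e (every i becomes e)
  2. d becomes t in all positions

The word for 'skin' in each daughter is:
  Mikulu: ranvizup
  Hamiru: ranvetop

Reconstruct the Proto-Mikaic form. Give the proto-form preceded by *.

*ranvidop

Position 6: Mikulu has z, Hamiru has t. Taking the neighbouring segments as reconstructed: Mikulu z could go back to *d or *z; Hamiru t could go back to *t or *d — the one source consistent with every daughter is *d.
Position 5: Mikulu has i, Hamiru has e. Mikulu preserves i here (none of its changes turn any other segment into i), so the proto-segment is *i.
Position 7: Mikulu has u, Hamiru has o. Hamiru preserves o here (none of its changes turn any other segment into o), so the proto-segment is *o.
This points to *ranvidop. Verify forward in each daughter:
Mikulu: *ranvidop
  ranvidop → ranvizop   [intervocalic lenition]
  ranvizop → ranvizup   [vowel merger]
  ranvizup (rule 3 does not apply)
  giving Mikulu ranvizup.
Hamiru: start from *ranvidop.
  rule 1 (vowel merger): ranvidop → ranvedop
  rule 2 (unconditioned shift): ranvedop → ranvetop
  ⇒ Hamiru ranvetop
Only *ranvidop yields all of Mikulu ranvizup, Hamiru ranvetop.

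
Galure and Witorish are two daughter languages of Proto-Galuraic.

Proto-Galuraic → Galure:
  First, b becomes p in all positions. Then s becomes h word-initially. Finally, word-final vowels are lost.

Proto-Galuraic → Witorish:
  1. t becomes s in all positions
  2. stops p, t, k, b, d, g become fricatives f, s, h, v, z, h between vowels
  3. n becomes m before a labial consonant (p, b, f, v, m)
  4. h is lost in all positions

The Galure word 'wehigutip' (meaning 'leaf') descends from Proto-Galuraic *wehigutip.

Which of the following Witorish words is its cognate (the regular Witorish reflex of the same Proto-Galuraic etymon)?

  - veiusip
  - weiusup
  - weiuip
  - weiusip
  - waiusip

Witorish: *wehigutip > wehigusip > wehihusip > weiusip  (by unconditioned shift, intervocalic lenition, h-loss)
Only 'weiusip' matches the regular Witorish development of *wehigutip.

weiusip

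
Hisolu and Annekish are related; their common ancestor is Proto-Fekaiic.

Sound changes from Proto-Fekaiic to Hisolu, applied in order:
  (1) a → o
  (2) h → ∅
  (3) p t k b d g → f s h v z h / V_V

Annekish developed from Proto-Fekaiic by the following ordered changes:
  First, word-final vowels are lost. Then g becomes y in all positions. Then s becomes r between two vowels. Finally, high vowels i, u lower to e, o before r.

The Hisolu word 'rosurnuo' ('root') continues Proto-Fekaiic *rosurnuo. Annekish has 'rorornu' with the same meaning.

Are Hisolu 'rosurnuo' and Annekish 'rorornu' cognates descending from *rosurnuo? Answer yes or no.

Derive the expected Annekish reflex of *rosurnuo:
Annekish: *rosurnuo
  rosurnuo → rosurnu   [apocope]
  rosurnu (rule 2 does not apply)
  rosurnu → rorurnu   [rhotacism]
  rorurnu → rorornu   [pre-rhotic lowering]
  giving Annekish rorornu.
Annekish 'rorornu' matches the regular reflex exactly, so the pair is cognate.

yes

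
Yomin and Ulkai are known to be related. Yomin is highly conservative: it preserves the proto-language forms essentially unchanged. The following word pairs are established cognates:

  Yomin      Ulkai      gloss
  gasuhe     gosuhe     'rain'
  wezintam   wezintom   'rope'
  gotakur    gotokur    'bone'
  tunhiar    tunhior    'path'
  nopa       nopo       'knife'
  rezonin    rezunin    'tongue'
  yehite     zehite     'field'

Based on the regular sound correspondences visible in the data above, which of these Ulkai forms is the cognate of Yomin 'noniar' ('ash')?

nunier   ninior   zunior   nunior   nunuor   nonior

rezonin ~ rezunin — Yomin o corresponds to Ulkai u after a consonant, before a nasal.
tunhiar ~ tunhior — Yomin a corresponds to Ulkai o after a vowel, before r.
Applying these to Yomin 'noniar':
  noniar → nuniar   (o→u after a consonant, before a nasal)
  nuniar → nunior   (a→o after a vowel, before r)
So the Ulkai cognate is 'nunior'.

nunior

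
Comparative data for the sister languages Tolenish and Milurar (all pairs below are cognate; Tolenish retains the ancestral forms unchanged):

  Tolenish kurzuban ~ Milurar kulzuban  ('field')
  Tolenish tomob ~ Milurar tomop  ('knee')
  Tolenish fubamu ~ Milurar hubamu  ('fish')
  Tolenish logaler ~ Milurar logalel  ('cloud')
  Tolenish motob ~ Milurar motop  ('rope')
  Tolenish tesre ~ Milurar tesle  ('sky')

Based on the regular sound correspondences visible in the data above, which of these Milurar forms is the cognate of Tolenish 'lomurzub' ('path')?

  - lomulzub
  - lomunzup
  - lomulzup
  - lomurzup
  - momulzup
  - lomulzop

lomulzup

kurzuban ~ kulzuban — Tolenish r corresponds to Milurar l after a vowel, before a consonant other than r, m, n, p, b, f, v.
tomob ~ tomop, motob ~ motop — Tolenish b corresponds to Milurar p word-finally.
Applying these to Tolenish 'lomurzub':
  lomurzub → lomulzub   (r→l after a vowel, before a consonant other than r, m, n, p, b, f, v)
  lomulzub → lomulzup   (b→p word-finally)
So the Milurar cognate is 'lomulzup'.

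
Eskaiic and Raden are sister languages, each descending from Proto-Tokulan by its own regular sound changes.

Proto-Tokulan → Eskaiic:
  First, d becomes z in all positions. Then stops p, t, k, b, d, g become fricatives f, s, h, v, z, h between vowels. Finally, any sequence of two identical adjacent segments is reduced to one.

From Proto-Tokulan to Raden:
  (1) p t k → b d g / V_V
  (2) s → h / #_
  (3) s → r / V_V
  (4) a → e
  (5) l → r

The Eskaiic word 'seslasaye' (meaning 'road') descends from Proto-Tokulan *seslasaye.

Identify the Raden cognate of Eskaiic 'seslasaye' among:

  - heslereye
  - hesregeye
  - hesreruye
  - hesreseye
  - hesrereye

hesrereye

Raden: *seslasaye
  seslasaye (rule 1 does not apply)
  seslasaye → heslasaye   [debuccalisation]
  heslasaye → heslaraye   [rhotacism]
  heslaraye → heslereye   [vowel merger]
  heslereye → hesrereye   [unconditioned shift]
  giving Raden hesrereye.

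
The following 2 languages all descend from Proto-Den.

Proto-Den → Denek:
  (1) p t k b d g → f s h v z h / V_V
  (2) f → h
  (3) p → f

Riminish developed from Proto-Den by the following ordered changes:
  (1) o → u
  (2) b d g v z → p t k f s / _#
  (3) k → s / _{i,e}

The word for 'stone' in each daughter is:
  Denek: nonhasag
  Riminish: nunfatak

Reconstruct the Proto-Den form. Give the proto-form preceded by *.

*nonfatag

Position 8: Denek has g, Riminish has k. Denek preserves g here (none of its changes turn any other segment into g), so the proto-segment is *g.
Position 2: Denek has o, Riminish has u. Denek preserves o here (none of its changes turn any other segment into o), so the proto-segment is *o.
Verify the candidate proto-form against each daughter:
Denek: start from *nonfatag.
  rule 1 (intervocalic lenition): nonfatag → nonfasag
  rule 2 (unconditioned shift): nonfasag → nonhasag
  rule 3: no change — nonhasag
  ⇒ Denek nonhasag
Riminish: *nonfatag > nunfatag > nunfatak  (by vowel merger, final devoicing)
*nonfatag is the unique common source.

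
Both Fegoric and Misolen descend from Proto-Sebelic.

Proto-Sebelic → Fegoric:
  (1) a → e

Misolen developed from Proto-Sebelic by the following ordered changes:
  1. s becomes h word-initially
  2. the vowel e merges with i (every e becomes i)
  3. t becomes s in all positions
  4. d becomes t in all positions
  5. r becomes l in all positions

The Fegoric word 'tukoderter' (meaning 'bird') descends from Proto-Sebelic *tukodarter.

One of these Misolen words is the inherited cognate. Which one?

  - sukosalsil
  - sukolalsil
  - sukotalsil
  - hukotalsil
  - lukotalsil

sukotalsil

Misolen: start from *tukodarter.
  rule 1: no change — tukodarter
  rule 2 (vowel merger): tukodarter → tukodartir
  rule 3 (unconditioned shift): tukodartir → sukodarsir
  rule 4 (unconditioned shift): sukodarsir → sukotarsir
  rule 5 (unconditioned shift): sukotarsir → sukotalsil
  ⇒ Misolen sukotalsil
The other candidates each miss or misapply at least one Misolen change.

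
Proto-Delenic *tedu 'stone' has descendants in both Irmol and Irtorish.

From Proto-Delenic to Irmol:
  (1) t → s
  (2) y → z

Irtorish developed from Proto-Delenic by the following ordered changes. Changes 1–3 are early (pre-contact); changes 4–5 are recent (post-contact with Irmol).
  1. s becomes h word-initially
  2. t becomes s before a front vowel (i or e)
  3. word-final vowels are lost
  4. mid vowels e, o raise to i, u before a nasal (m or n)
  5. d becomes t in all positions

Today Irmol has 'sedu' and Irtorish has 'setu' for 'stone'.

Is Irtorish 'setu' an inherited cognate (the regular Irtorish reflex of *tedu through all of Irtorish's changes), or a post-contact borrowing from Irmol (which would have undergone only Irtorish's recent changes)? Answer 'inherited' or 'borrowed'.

borrowed

If inherited, *tedu would pass through all of Irtorish's changes:
Irtorish: *tedu
  tedu (rule 1 does not apply)
  tedu → sedu   [palatalisation]
  sedu → sed   [apocope]
  sed (rule 4 does not apply)
  sed → set   [unconditioned shift]
  giving Irtorish set.
If borrowed from Irmol 'sedu' after the early changes, it would undergo only the recent ones:
  rule 4 (pre-nasal raising): no change (sedu)
  rule 5 (unconditioned shift): sedu → setu
  ⇒ as a loan: setu
Irtorish 'setu' matches the loan outcome 'setu', not the inherited 'set' — it skipped the early Irtorish changes, so it was borrowed from Irmol.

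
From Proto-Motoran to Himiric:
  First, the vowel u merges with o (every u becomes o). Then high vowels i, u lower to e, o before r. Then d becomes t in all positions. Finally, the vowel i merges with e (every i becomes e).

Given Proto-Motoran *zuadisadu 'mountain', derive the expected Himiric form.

Himiric: *zuadisadu
  zuadisadu → zoadisado   [vowel merger]
  zoadisado (rule 2 does not apply)
  zoadisado → zoatisato   [unconditioned shift]
  zoatisato → zoatesato   [vowel merger]
  giving Himiric zoatesato.

zoatesato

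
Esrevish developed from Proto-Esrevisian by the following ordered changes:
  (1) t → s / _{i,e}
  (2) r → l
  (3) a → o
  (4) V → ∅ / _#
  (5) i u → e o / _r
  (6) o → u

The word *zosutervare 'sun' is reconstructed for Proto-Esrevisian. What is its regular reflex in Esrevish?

zususelvul

Esrevish: *zosutervare
  zosutervare → zosuservare   [palatalisation]
  zosuservare → zosuselvale   [unconditioned shift]
  zosuselvale → zosuselvole   [vowel merger]
  zosuselvole → zosuselvol   [apocope]
  zosuselvol (rule 5 does not apply)
  zosuselvol → zususelvul   [vowel merger]
  giving Esrevish zususelvul.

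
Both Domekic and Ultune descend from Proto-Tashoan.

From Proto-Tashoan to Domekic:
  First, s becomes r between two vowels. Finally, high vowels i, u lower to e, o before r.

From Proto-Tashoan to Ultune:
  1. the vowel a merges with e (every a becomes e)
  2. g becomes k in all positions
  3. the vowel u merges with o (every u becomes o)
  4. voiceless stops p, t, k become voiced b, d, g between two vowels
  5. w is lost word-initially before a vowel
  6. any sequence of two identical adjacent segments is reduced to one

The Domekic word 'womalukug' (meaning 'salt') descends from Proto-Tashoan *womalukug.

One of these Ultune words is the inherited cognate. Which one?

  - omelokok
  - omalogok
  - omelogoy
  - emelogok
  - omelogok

omelogok

Ultune: *womalukug > womelukug > womelukuk > womelokok > womelogok > omelogok  (by vowel merger, unconditioned shift, vowel merger, intervocalic voicing, glide loss)
The other candidates each miss or misapply at least one Ultune change.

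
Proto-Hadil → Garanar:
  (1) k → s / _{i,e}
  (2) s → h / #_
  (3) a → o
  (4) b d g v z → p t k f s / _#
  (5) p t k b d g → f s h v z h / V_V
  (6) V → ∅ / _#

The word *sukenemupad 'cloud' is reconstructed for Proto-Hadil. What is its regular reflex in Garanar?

husenemufot

Garanar: *sukenemupad
  sukenemupad → susenemupad   [palatalisation]
  susenemupad → husenemupad   [debuccalisation]
  husenemupad → husenemupod   [vowel merger]
  husenemupod → husenemupot   [final devoicing]
  husenemupot → husenemufot   [intervocalic lenition]
  husenemufot (rule 6 does not apply)
  giving Garanar husenemufot.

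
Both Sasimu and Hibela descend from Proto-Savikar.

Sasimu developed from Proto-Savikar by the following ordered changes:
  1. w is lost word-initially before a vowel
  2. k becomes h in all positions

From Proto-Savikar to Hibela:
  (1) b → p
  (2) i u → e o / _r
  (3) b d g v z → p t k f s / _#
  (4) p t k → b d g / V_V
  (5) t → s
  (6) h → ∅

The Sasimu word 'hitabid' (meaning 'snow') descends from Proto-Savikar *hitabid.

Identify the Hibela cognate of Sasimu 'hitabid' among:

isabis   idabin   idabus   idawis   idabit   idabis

Hibela: *hitabid > hitapid > hitapit > hidabit > hidabis > idabis  (by unconditioned shift, final devoicing, intervocalic voicing, unconditioned shift, h-loss)
Only 'idabis' matches the regular Hibela development of *hitabid.

idabis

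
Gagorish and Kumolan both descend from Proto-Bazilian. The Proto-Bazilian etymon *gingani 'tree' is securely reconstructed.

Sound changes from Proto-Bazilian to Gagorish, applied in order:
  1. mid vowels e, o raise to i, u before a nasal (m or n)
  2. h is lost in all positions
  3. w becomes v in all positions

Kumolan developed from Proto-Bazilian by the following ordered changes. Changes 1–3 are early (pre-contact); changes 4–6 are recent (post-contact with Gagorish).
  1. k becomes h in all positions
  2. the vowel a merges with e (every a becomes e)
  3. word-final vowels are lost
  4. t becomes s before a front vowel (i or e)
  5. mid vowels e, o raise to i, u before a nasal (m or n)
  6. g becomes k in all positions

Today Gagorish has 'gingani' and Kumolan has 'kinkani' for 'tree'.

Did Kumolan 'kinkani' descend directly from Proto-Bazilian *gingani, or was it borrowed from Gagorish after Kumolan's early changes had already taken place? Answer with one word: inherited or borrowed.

borrowed

If inherited, *gingani would pass through all of Kumolan's changes:
Kumolan: *gingani > gingeni > gingen > gingin > kinkin  (by vowel merger, apocope, pre-nasal raising, unconditioned shift)
If borrowed from Gagorish 'gingani' after the early changes, it would undergo only the recent ones:
  rule 4 (palatalisation): no change (gingani)
  rule 5 (pre-nasal raising): no change (gingani)
  rule 6 (unconditioned shift): gingani → kinkani
  ⇒ as a loan: kinkani
Kumolan 'kinkani' matches the loan outcome 'kinkani', not the inherited 'kinkin' — it skipped the early Kumolan changes, so it was borrowed from Gagorish.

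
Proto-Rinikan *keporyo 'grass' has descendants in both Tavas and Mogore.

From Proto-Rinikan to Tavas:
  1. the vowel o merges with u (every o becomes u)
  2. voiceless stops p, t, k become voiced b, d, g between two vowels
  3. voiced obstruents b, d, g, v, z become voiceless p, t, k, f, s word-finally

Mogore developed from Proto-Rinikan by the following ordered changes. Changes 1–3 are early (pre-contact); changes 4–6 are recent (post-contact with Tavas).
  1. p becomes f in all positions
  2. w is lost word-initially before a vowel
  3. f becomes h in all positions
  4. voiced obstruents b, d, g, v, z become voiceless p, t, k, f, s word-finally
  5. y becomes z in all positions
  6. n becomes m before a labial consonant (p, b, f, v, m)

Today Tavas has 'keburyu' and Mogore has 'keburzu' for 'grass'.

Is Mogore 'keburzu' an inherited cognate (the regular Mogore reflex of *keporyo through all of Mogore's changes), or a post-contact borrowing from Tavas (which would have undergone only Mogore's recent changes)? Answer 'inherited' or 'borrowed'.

borrowed

If inherited, *keporyo would pass through all of Mogore's changes:
Mogore: *keporyo > keforyo > kehoryo > kehorzo  (by unconditioned shift, unconditioned shift, unconditioned shift)
If borrowed from Tavas 'keburyu' after the early changes, it would undergo only the recent ones:
  rule 4 (final devoicing): no change (keburyu)
  rule 5 (unconditioned shift): keburyu → keburzu
  rule 6 (nasal place assimilation): no change (keburzu)
  ⇒ as a loan: keburzu
Mogore 'keburzu' matches the loan outcome 'keburzu', not the inherited 'kehorzo' — it skipped the early Mogore changes, so it was borrowed from Tavas.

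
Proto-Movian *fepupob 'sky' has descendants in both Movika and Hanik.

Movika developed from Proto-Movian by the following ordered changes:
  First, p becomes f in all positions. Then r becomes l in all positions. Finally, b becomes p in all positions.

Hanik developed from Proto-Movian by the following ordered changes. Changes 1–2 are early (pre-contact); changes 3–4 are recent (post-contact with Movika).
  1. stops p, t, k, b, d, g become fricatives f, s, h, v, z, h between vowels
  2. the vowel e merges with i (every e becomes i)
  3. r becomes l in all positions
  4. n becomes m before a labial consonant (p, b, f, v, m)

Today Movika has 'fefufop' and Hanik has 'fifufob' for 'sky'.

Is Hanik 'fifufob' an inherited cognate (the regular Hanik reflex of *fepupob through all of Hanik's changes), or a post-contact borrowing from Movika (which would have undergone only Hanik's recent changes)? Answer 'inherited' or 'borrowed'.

If inherited, *fepupob would pass through all of Hanik's changes:
Hanik: *fepupob
  fepupob → fefufob   [intervocalic lenition]
  fefufob → fifufob   [vowel merger]
  fifufob (rule 3 does not apply)
  fifufob (rule 4 does not apply)
  giving Hanik fifufob.
If borrowed from Movika 'fefufop' after the early changes, it would undergo only the recent ones:
  rule 3 (unconditioned shift): no change (fefufop)
  rule 4 (nasal place assimilation): no change (fefufop)
  ⇒ as a loan: fefufop
Hanik 'fifufob' matches the inherited outcome exactly, so it is an inherited cognate, not a loan.

inherited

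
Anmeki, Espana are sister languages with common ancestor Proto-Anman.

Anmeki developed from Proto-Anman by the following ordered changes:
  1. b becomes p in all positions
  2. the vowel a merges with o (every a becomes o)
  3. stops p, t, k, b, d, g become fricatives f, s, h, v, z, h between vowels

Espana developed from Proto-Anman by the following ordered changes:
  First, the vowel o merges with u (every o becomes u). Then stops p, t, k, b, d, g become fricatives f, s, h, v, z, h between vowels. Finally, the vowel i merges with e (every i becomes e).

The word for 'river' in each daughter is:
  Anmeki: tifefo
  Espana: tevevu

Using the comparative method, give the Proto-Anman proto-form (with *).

*tibebo

Position 6: Anmeki has o, Espana has u. Taking the neighbouring segments as reconstructed: Anmeki o could go back to *a or *o; Espana u could go back to *o or *u — the one source consistent with every daughter is *o.
Position 3: Anmeki has f, Espana has v. Taking the neighbouring segments as reconstructed: Anmeki f could go back to *p or *b or *f; Espana v could go back to *b or *v — the one source consistent with every daughter is *b.
Continuing position by position gives *tibebo; check it forward:
Anmeki: start from *tibebo.
  rule 1 (unconditioned shift): tibebo → tipepo
  rule 2: no change — tipepo
  rule 3 (intervocalic lenition): tipepo → tifefo
  ⇒ Anmeki tifefo
Espana: *tibebo > tibebu > tivevu > tevevu  (by vowel merger, intervocalic lenition, vowel merger)
No other proto-form is consistent with every reflex, so the reconstruction is *tibebo.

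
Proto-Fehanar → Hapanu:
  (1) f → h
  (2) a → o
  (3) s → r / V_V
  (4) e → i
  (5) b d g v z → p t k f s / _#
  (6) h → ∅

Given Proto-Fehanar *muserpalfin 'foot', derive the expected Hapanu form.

murirpolin

Hapanu: *muserpalfin
  muserpalfin → muserpalhin   [unconditioned shift]
  muserpalhin → muserpolhin   [vowel merger]
  muserpolhin → murerpolhin   [rhotacism]
  murerpolhin → murirpolhin   [vowel merger]
  murirpolhin (rule 5 does not apply)
  murirpolhin → murirpolin   [h-loss]
  giving Hapanu murirpolin.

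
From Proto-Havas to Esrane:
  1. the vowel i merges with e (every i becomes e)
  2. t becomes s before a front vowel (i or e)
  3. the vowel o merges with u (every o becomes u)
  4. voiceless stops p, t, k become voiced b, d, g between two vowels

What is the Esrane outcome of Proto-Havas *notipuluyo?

nusebuluyu

Esrane: *notipuluyo
  notipuluyo → notepuluyo   [vowel merger]
  notepuluyo → nosepuluyo   [palatalisation]
  nosepuluyo → nusepuluyu   [vowel merger]
  nusepuluyu → nusebuluyu   [intervocalic voicing]
  giving Esrane nusebuluyu.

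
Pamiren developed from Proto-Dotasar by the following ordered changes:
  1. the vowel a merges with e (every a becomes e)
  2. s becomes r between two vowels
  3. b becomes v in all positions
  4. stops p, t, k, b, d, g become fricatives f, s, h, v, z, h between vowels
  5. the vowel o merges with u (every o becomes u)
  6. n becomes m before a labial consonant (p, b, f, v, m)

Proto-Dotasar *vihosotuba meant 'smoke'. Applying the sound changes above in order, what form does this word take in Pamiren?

Pamiren: *vihosotuba > vihosotube > vihorotube > vihorotuve > vihorosuve > vihurusuve  (by vowel merger, rhotacism, unconditioned shift, intervocalic lenition, vowel merger)

vihurusuve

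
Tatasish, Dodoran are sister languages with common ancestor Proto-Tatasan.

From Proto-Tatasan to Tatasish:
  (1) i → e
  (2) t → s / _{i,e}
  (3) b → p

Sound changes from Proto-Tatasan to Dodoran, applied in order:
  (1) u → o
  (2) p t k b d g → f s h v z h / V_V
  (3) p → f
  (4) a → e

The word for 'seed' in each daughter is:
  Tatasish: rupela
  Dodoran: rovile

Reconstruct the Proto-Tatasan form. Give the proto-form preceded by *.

Position 3: Tatasish has p, Dodoran has v. Taking the neighbouring segments as reconstructed: Tatasish p could go back to *p or *b; Dodoran v could go back to *b or *v — the one source consistent with every daughter is *b.
Position 4: Tatasish has e, Dodoran has i. Dodoran preserves i here (none of its changes turn any other segment into i), so the proto-segment is *i.
Verify the candidate proto-form against each daughter:
Tatasish: *rubila
  rubila → rubela   [vowel merger]
  rubela (rule 2 does not apply)
  rubela → rupela   [unconditioned shift]
  giving Tatasish rupela.
Dodoran: start from *rubila.
  rule 1 (vowel merger): rubila → robila
  rule 2 (intervocalic lenition): robila → rovila
  rule 3: no change — rovila
  rule 4 (vowel merger): rovila → rovile
  ⇒ Dodoran rovile
Only *rubila yields all of Tatasish rupela, Dodoran rovile.

*rubila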